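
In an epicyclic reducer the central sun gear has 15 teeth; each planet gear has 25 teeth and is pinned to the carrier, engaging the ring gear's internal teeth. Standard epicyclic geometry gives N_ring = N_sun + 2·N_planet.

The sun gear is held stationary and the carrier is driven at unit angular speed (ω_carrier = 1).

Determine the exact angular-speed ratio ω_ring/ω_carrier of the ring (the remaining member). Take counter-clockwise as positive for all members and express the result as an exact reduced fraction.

16/13

N_ring = 15 + 2·25 = 65
15(ω_s−ω_c) = −65(ω_r−ω_c),  ω_s=0, ω_c=1
ω_r = 1 − (15/65)(0−1) = 16/13
ω_r/ω_c = 16/13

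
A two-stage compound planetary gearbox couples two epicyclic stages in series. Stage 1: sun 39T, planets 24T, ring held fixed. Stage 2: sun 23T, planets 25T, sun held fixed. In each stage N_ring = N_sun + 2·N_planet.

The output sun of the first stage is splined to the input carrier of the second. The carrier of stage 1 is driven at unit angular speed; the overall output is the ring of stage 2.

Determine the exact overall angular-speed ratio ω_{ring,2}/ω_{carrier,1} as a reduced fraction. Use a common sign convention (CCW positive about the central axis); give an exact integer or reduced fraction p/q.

Stage 1: N_ring = 39 + 2·24 = 87
Stage 1: 39(ω_s−ω_c) = −87(ω_r−ω_c),  ω_r=0, ω_c=1
Stage 1: ω_s = 1 − (87/39)(0−1) = 42/13
  ⇒ ω_s¹/ω_c¹ = 42/13
Stage 2: N_ring = 23 + 2·25 = 73
Stage 2: 23(ω_s−ω_c) = −73(ω_r−ω_c),  ω_s=0, ω_c=1
Stage 2: ω_r = 1 − (23/73)(0−1) = 96/73
  ⇒ ω_r²/ω_c² = 96/73
Coupling ω_c² = ω_s¹ ⇒ overall = 42/13 × 96/73 = 4032/949

4032/949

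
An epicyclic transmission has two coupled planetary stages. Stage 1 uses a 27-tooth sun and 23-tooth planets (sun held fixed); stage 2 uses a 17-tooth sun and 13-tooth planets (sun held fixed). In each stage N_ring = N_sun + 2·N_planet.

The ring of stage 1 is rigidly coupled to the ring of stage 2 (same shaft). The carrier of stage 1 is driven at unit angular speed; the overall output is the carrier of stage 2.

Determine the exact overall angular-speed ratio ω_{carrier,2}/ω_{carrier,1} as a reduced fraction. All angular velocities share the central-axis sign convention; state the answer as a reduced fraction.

215/219

Stage 1: N_ring = 27 + 2·23 = 73
Stage 1: 27(ω_s−ω_c) = −73(ω_r−ω_c),  ω_s=0, ω_c=1
Stage 1: ω_r = 1 − (27/73)(0−1) = 100/73
  ⇒ ω_r¹/ω_c¹ = 100/73
Stage 2: N_ring = 17 + 2·13 = 43
Stage 2: 17(ω_s−ω_c) = −43(ω_r−ω_c),  ω_s=0, ω_r=1
Stage 2: 17(0−ω_c) = −43(1−ω_c)  ⇒  60ω_c = 43  ⇒  ω_c = 43/60
  ⇒ ω_c²/ω_r² = 43/60
Coupling ω_r² = ω_r¹ ⇒ overall = 100/73 × 43/60 = 215/219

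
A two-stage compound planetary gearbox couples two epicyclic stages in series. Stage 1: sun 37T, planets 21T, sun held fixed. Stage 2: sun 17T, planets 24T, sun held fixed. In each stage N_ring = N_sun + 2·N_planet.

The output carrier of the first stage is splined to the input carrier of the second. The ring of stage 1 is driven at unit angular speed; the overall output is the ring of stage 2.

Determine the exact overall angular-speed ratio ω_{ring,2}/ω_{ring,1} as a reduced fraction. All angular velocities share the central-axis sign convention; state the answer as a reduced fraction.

3239/3770

Stage 1: N_ring = 37 + 2·21 = 79
Stage 1: 37(ω_s−ω_c) = −79(ω_r−ω_c),  ω_s=0, ω_r=1
Stage 1: 37(0−ω_c) = −79(1−ω_c)  ⇒  116ω_c = 79  ⇒  ω_c = 79/116
  ⇒ ω_c¹/ω_r¹ = 79/116
Stage 2: N_ring = 17 + 2·24 = 65
Stage 2: 17(ω_s−ω_c) = −65(ω_r−ω_c),  ω_s=0, ω_c=1
Stage 2: ω_r = 1 − (17/65)(0−1) = 82/65
  ⇒ ω_r²/ω_c² = 82/65
Coupling ω_c² = ω_c¹ ⇒ overall = 79/116 × 82/65 = 3239/3770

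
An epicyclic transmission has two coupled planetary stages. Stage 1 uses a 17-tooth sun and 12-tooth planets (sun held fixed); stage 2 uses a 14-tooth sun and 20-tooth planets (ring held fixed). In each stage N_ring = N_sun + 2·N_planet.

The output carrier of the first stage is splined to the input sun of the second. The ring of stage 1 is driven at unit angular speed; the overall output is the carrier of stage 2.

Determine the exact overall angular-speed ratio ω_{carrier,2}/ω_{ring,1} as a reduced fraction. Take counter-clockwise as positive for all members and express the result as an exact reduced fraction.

287/1972

Stage 1: N_ring = 17 + 2·12 = 41
Stage 1: 17(ω_s−ω_c) = −41(ω_r−ω_c),  ω_s=0, ω_r=1
Stage 1: 17(0−ω_c) = −41(1−ω_c)  ⇒  58ω_c = 41  ⇒  ω_c = 41/58
  ⇒ ω_c¹/ω_r¹ = 41/58
Stage 2: N_ring = 14 + 2·20 = 54
Stage 2: 14(ω_s−ω_c) = −54(ω_r−ω_c),  ω_r=0, ω_s=1
Stage 2: 14(1−ω_c) = −54(0−ω_c)  ⇒  68ω_c = 14  ⇒  ω_c = 7/34
  ⇒ ω_c²/ω_s² = 7/34
Coupling ω_s² = ω_c¹ ⇒ overall = 41/58 × 7/34 = 287/1972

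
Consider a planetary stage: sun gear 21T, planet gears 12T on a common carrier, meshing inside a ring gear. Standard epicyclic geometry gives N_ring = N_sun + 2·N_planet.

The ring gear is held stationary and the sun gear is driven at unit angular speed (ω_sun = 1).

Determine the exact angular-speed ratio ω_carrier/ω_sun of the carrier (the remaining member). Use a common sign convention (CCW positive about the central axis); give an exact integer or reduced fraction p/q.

7/22

N_ring = 21 + 2·12 = 45
21(ω_s−ω_c) = −45(ω_r−ω_c),  ω_r=0, ω_s=1
21(1−ω_c) = −45(0−ω_c)  ⇒  66ω_c = 21  ⇒  ω_c = 7/22
ω_c/ω_s = 7/22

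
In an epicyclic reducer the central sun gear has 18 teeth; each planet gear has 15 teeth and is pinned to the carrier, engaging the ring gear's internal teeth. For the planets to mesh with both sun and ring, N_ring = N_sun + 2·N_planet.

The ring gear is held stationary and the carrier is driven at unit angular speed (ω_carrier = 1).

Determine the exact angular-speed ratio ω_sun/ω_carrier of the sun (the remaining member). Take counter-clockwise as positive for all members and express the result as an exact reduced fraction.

11/3

N_ring = 18 + 2·15 = 48
18(ω_s−ω_c) = −48(ω_r−ω_c),  ω_r=0, ω_c=1
ω_s = 1 − (48/18)(0−1) = 11/3
ω_s/ω_c = 11/3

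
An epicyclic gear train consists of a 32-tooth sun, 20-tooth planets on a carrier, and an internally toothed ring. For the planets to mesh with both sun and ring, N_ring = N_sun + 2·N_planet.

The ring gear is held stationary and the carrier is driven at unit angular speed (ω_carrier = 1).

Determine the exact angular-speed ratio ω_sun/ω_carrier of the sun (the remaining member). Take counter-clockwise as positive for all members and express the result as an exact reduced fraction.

N_ring = 32 + 2·20 = 72
32(ω_s−ω_c) = −72(ω_r−ω_c),  ω_r=0, ω_c=1
ω_s = 1 − (72/32)(0−1) = 13/4
ω_s/ω_c = 13/4

13/4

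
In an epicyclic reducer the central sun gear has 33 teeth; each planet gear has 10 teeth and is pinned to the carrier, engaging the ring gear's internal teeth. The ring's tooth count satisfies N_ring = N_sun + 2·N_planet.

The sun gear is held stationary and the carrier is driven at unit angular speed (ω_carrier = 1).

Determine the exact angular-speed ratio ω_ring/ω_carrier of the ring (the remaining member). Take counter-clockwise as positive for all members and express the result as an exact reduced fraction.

86/53

N_ring = 33 + 2·10 = 53
33(ω_s−ω_c) = −53(ω_r−ω_c),  ω_s=0, ω_c=1
ω_r = 1 − (33/53)(0−1) = 86/53
ω_r/ω_c = 86/53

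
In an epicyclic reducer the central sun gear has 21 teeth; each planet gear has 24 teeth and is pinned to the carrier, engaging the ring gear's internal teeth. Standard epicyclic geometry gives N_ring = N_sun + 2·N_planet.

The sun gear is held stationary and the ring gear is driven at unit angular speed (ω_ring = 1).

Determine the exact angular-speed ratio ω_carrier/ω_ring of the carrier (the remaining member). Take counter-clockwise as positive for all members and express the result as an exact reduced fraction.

N_ring = 21 + 2·24 = 69
21(ω_s−ω_c) = −69(ω_r−ω_c),  ω_s=0, ω_r=1
21(0−ω_c) = −69(1−ω_c)  ⇒  90ω_c = 69  ⇒  ω_c = 23/30
ω_c/ω_r = 23/30

23/30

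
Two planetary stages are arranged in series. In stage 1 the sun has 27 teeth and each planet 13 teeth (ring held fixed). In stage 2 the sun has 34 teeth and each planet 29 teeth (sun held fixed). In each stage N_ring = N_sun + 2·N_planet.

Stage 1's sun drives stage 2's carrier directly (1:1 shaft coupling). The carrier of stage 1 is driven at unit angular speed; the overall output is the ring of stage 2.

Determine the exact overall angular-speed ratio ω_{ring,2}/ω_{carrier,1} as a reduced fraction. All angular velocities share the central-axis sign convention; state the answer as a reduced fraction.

Stage 1: N_ring = 27 + 2·13 = 53
Stage 1: 27(ω_s−ω_c) = −53(ω_r−ω_c),  ω_r=0, ω_c=1
Stage 1: ω_s = 1 − (53/27)(0−1) = 80/27
  ⇒ ω_s¹/ω_c¹ = 80/27
Stage 2: N_ring = 34 + 2·29 = 92
Stage 2: 34(ω_s−ω_c) = −92(ω_r−ω_c),  ω_s=0, ω_c=1
Stage 2: ω_r = 1 − (34/92)(0−1) = 63/46
  ⇒ ω_r²/ω_c² = 63/46
Coupling ω_c² = ω_s¹ ⇒ overall = 80/27 × 63/46 = 280/69

280/69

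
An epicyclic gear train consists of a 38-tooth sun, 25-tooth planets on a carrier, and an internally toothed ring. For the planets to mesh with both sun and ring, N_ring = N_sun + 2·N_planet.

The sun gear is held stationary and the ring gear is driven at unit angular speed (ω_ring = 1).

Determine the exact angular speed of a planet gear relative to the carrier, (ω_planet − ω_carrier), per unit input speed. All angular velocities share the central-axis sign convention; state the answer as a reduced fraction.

1672/1575

N_ring = 38 + 2·25 = 88
38(ω_s−ω_c) = −88(ω_r−ω_c),  ω_s=0, ω_r=1
38(0−ω_c) = −88(1−ω_c)  ⇒  126ω_c = 88  ⇒  ω_c = 44/63
sun–planet: 38·(0−44/63) = −25·(ω_p−ω_c)  ⇒  ω_p−ω_c = −(38/25)·(-44/63) = 1672/1575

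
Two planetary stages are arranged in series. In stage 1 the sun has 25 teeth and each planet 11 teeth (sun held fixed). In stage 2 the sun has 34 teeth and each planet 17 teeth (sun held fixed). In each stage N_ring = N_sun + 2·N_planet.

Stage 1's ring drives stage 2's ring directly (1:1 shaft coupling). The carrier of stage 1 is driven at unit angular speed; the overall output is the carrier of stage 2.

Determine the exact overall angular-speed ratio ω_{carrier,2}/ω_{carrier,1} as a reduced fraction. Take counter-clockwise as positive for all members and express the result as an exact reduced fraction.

48/47

Stage 1: N_ring = 25 + 2·11 = 47
Stage 1: 25(ω_s−ω_c) = −47(ω_r−ω_c),  ω_s=0, ω_c=1
Stage 1: ω_r = 1 − (25/47)(0−1) = 72/47
  ⇒ ω_r¹/ω_c¹ = 72/47
Stage 2: N_ring = 34 + 2·17 = 68
Stage 2: 34(ω_s−ω_c) = −68(ω_r−ω_c),  ω_s=0, ω_r=1
Stage 2: 34(0−ω_c) = −68(1−ω_c)  ⇒  102ω_c = 68  ⇒  ω_c = 2/3
  ⇒ ω_c²/ω_r² = 2/3
Coupling ω_r² = ω_r¹ ⇒ overall = 72/47 × 2/3 = 48/47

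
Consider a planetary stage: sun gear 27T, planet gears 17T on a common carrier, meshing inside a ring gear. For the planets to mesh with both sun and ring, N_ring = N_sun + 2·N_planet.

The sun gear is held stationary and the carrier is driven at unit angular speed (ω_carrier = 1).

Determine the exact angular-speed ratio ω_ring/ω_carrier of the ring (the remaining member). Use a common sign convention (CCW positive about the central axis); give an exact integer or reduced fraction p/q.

N_ring = 27 + 2·17 = 61
27(ω_s−ω_c) = −61(ω_r−ω_c),  ω_s=0, ω_c=1
ω_r = 1 − (27/61)(0−1) = 88/61
ω_r/ω_c = 88/61

88/61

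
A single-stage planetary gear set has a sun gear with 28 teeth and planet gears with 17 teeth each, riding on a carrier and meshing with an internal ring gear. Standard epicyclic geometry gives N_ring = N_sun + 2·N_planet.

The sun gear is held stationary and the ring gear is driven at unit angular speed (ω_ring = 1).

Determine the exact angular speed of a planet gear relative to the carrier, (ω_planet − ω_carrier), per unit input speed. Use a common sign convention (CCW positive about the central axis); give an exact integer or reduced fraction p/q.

N_ring = 28 + 2·17 = 62
28(ω_s−ω_c) = −62(ω_r−ω_c),  ω_s=0, ω_r=1
28(0−ω_c) = −62(1−ω_c)  ⇒  90ω_c = 62  ⇒  ω_c = 31/45
sun–planet: 28·(0−31/45) = −17·(ω_p−ω_c)  ⇒  ω_p−ω_c = −(28/17)·(-31/45) = 868/765

868/765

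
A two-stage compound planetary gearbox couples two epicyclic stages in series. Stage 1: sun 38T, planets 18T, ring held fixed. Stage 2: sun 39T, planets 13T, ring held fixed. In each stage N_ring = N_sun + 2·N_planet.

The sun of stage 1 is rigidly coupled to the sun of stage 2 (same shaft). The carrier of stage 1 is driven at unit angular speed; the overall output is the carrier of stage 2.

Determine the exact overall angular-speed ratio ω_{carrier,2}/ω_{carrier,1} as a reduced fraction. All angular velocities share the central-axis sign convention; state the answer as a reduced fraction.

21/19

Stage 1: N_ring = 38 + 2·18 = 74
Stage 1: 38(ω_s−ω_c) = −74(ω_r−ω_c),  ω_r=0, ω_c=1
Stage 1: ω_s = 1 − (74/38)(0−1) = 56/19
  ⇒ ω_s¹/ω_c¹ = 56/19
Stage 2: N_ring = 39 + 2·13 = 65
Stage 2: 39(ω_s−ω_c) = −65(ω_r−ω_c),  ω_r=0, ω_s=1
Stage 2: 39(1−ω_c) = −65(0−ω_c)  ⇒  104ω_c = 39  ⇒  ω_c = 3/8
  ⇒ ω_c²/ω_s² = 3/8
Coupling ω_s² = ω_s¹ ⇒ overall = 56/19 × 3/8 = 21/19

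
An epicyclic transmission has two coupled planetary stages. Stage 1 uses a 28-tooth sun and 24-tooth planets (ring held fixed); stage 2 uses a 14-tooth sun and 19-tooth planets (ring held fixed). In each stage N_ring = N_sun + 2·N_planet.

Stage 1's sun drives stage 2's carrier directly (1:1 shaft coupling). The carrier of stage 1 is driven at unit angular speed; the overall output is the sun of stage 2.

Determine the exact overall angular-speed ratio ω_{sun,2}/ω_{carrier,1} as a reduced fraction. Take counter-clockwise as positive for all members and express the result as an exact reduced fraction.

Stage 1: N_ring = 28 + 2·24 = 76
Stage 1: 28(ω_s−ω_c) = −76(ω_r−ω_c),  ω_r=0, ω_c=1
Stage 1: ω_s = 1 − (76/28)(0−1) = 26/7
  ⇒ ω_s¹/ω_c¹ = 26/7
Stage 2: N_ring = 14 + 2·19 = 52
Stage 2: 14(ω_s−ω_c) = −52(ω_r−ω_c),  ω_r=0, ω_c=1
Stage 2: ω_s = 1 − (52/14)(0−1) = 33/7
  ⇒ ω_s²/ω_c² = 33/7
Coupling ω_c² = ω_s¹ ⇒ overall = 26/7 × 33/7 = 858/49

858/49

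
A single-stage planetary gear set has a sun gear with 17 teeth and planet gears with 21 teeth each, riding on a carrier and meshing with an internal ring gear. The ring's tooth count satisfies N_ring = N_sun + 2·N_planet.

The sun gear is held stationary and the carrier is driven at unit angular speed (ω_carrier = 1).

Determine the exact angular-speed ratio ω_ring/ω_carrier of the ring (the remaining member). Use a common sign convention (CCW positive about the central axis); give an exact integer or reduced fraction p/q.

76/59

N_ring = 17 + 2·21 = 59
17(ω_s−ω_c) = −59(ω_r−ω_c),  ω_s=0, ω_c=1
ω_r = 1 − (17/59)(0−1) = 76/59
ω_r/ω_c = 76/59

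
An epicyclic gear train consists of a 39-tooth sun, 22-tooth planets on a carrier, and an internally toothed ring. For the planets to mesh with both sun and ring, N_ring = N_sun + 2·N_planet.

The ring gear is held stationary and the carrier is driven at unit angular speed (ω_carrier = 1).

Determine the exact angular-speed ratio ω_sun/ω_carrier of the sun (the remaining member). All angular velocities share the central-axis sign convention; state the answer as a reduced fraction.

122/39

N_ring = 39 + 2·22 = 83
39(ω_s−ω_c) = −83(ω_r−ω_c),  ω_r=0, ω_c=1
ω_s = 1 − (83/39)(0−1) = 122/39
ω_s/ω_c = 122/39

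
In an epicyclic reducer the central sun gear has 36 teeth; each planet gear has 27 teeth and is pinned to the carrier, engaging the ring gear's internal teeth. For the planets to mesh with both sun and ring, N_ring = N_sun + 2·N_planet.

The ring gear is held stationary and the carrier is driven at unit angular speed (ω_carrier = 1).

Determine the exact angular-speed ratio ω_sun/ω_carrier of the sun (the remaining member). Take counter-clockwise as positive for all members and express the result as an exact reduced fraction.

N_ring = 36 + 2·27 = 90
36(ω_s−ω_c) = −90(ω_r−ω_c),  ω_r=0, ω_c=1
ω_s = 1 − (90/36)(0−1) = 7/2
ω_s/ω_c = 7/2

7/2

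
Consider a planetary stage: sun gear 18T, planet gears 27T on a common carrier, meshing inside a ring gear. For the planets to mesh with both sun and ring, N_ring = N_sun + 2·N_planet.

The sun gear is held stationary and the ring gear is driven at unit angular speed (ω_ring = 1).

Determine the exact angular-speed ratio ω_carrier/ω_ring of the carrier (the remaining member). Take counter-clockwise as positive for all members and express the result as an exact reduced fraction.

4/5

N_ring = 18 + 2·27 = 72
18(ω_s−ω_c) = −72(ω_r−ω_c),  ω_s=0, ω_r=1
18(0−ω_c) = −72(1−ω_c)  ⇒  90ω_c = 72  ⇒  ω_c = 4/5
ω_c/ω_r = 4/5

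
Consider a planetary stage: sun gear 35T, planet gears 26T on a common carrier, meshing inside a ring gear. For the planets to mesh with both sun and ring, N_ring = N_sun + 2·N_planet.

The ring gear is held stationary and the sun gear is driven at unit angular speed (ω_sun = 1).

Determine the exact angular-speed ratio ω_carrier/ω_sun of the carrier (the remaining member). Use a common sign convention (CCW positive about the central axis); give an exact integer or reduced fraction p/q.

N_ring = 35 + 2·26 = 87
35(ω_s−ω_c) = −87(ω_r−ω_c),  ω_r=0, ω_s=1
35(1−ω_c) = −87(0−ω_c)  ⇒  122ω_c = 35  ⇒  ω_c = 35/122
ω_c/ω_s = 35/122

35/122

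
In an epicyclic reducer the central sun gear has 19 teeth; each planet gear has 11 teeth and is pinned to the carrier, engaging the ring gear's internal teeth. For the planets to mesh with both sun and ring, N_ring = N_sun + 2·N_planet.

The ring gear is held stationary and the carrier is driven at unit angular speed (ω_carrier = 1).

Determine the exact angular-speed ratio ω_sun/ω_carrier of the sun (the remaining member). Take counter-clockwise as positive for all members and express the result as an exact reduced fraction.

N_ring = 19 + 2·11 = 41
19(ω_s−ω_c) = −41(ω_r−ω_c),  ω_r=0, ω_c=1
ω_s = 1 − (41/19)(0−1) = 60/19
ω_s/ω_c = 60/19

60/19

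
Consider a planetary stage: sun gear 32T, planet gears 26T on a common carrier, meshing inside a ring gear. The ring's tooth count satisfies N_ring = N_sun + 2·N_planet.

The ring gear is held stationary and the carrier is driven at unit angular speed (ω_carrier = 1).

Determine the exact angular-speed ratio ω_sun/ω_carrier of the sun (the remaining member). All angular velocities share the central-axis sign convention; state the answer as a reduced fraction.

N_ring = 32 + 2·26 = 84
32(ω_s−ω_c) = −84(ω_r−ω_c),  ω_r=0, ω_c=1
ω_s = 1 − (84/32)(0−1) = 29/8
ω_s/ω_c = 29/8

29/8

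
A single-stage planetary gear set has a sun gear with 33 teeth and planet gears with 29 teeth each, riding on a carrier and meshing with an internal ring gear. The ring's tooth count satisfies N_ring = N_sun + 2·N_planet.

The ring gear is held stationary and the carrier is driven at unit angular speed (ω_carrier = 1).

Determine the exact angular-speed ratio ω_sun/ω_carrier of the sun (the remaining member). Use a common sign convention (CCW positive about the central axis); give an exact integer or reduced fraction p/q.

N_ring = 33 + 2·29 = 91
33(ω_s−ω_c) = −91(ω_r−ω_c),  ω_r=0, ω_c=1
ω_s = 1 − (91/33)(0−1) = 124/33
ω_s/ω_c = 124/33

124/33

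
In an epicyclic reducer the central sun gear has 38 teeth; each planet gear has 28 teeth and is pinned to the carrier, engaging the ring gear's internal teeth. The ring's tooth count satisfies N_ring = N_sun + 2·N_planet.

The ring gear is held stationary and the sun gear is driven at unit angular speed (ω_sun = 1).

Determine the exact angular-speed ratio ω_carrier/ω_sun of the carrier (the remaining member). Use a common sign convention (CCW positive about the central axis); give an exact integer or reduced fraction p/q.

19/66

N_ring = 38 + 2·28 = 94
38(ω_s−ω_c) = −94(ω_r−ω_c),  ω_r=0, ω_s=1
38(1−ω_c) = −94(0−ω_c)  ⇒  132ω_c = 38  ⇒  ω_c = 19/66
ω_c/ω_s = 19/66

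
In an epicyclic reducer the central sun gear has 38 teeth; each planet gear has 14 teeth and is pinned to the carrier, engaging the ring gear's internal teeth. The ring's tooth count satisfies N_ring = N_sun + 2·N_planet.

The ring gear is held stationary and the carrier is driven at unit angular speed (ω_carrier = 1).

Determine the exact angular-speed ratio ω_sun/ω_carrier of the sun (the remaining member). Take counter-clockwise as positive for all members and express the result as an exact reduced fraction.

N_ring = 38 + 2·14 = 66
38(ω_s−ω_c) = −66(ω_r−ω_c),  ω_r=0, ω_c=1
ω_s = 1 − (66/38)(0−1) = 52/19
ω_s/ω_c = 52/19

52/19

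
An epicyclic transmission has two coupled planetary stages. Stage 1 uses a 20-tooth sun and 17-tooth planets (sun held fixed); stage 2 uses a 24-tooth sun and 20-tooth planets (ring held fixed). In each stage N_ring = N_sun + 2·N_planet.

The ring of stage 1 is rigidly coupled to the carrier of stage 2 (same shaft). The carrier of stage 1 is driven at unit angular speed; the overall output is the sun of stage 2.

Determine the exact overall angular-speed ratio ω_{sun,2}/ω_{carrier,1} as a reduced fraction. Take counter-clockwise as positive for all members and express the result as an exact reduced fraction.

407/81

Stage 1: N_ring = 20 + 2·17 = 54
Stage 1: 20(ω_s−ω_c) = −54(ω_r−ω_c),  ω_s=0, ω_c=1
Stage 1: ω_r = 1 − (20/54)(0−1) = 37/27
  ⇒ ω_r¹/ω_c¹ = 37/27
Stage 2: N_ring = 24 + 2·20 = 64
Stage 2: 24(ω_s−ω_c) = −64(ω_r−ω_c),  ω_r=0, ω_c=1
Stage 2: ω_s = 1 − (64/24)(0−1) = 11/3
  ⇒ ω_s²/ω_c² = 11/3
Coupling ω_c² = ω_r¹ ⇒ overall = 37/27 × 11/3 = 407/81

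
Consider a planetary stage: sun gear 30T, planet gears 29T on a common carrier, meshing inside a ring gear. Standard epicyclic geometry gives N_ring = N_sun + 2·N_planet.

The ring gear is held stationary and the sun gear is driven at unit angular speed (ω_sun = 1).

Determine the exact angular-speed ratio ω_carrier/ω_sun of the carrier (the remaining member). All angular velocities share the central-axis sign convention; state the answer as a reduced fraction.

15/59

N_ring = 30 + 2·29 = 88
30(ω_s−ω_c) = −88(ω_r−ω_c),  ω_r=0, ω_s=1
30(1−ω_c) = −88(0−ω_c)  ⇒  118ω_c = 30  ⇒  ω_c = 15/59
ω_c/ω_s = 15/59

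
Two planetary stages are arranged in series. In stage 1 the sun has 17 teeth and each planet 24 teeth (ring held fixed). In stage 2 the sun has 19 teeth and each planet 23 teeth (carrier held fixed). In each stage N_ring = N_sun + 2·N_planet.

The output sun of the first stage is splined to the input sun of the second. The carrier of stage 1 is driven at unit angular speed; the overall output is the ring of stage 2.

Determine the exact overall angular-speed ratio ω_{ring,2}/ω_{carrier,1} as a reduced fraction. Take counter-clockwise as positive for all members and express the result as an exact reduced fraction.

-1558/1105

Stage 1: N_ring = 17 + 2·24 = 65
Stage 1: 17(ω_s−ω_c) = −65(ω_r−ω_c),  ω_r=0, ω_c=1
Stage 1: ω_s = 1 − (65/17)(0−1) = 82/17
  ⇒ ω_s¹/ω_c¹ = 82/17
Stage 2: N_ring = 19 + 2·23 = 65
Stage 2: 19(ω_s−ω_c) = −65(ω_r−ω_c),  ω_c=0, ω_s=1
Stage 2: ω_r = 0 − (19/65)(1−0) = -19/65
  ⇒ ω_r²/ω_s² = -19/65
Coupling ω_s² = ω_s¹ ⇒ overall = 82/17 × -19/65 = -1558/1105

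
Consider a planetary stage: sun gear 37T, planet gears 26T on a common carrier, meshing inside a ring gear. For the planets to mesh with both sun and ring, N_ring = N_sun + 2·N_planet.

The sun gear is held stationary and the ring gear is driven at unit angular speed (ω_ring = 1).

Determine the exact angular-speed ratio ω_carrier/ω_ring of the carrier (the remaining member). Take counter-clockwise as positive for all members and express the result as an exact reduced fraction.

89/126

N_ring = 37 + 2·26 = 89
37(ω_s−ω_c) = −89(ω_r−ω_c),  ω_s=0, ω_r=1
37(0−ω_c) = −89(1−ω_c)  ⇒  126ω_c = 89  ⇒  ω_c = 89/126
ω_c/ω_r = 89/126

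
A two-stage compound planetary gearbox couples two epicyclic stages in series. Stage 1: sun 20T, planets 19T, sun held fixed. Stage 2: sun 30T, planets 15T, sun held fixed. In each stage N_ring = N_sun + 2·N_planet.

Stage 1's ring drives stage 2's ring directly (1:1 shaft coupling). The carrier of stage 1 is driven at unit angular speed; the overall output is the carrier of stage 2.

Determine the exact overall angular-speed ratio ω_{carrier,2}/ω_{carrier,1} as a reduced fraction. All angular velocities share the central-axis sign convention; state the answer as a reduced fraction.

26/29

Stage 1: N_ring = 20 + 2·19 = 58
Stage 1: 20(ω_s−ω_c) = −58(ω_r−ω_c),  ω_s=0, ω_c=1
Stage 1: ω_r = 1 − (20/58)(0−1) = 39/29
  ⇒ ω_r¹/ω_c¹ = 39/29
Stage 2: N_ring = 30 + 2·15 = 60
Stage 2: 30(ω_s−ω_c) = −60(ω_r−ω_c),  ω_s=0, ω_r=1
Stage 2: 30(0−ω_c) = −60(1−ω_c)  ⇒  90ω_c = 60  ⇒  ω_c = 2/3
  ⇒ ω_c²/ω_r² = 2/3
Coupling ω_r² = ω_r¹ ⇒ overall = 39/29 × 2/3 = 26/29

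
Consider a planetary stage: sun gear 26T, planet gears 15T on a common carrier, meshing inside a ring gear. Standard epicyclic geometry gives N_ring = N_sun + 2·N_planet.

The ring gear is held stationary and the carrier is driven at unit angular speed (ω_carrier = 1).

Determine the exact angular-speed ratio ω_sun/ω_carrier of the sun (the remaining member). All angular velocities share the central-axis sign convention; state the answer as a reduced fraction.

N_ring = 26 + 2·15 = 56
26(ω_s−ω_c) = −56(ω_r−ω_c),  ω_r=0, ω_c=1
ω_s = 1 − (56/26)(0−1) = 41/13
ω_s/ω_c = 41/13

41/13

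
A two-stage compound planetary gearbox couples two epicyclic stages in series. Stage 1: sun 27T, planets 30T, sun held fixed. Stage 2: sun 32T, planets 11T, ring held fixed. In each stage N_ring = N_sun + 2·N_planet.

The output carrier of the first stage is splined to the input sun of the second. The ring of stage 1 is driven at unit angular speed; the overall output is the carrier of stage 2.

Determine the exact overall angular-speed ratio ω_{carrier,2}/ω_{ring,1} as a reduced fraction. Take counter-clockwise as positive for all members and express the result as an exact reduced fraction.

Stage 1: N_ring = 27 + 2·30 = 87
Stage 1: 27(ω_s−ω_c) = −87(ω_r−ω_c),  ω_s=0, ω_r=1
Stage 1: 27(0−ω_c) = −87(1−ω_c)  ⇒  114ω_c = 87  ⇒  ω_c = 29/38
  ⇒ ω_c¹/ω_r¹ = 29/38
Stage 2: N_ring = 32 + 2·11 = 54
Stage 2: 32(ω_s−ω_c) = −54(ω_r−ω_c),  ω_r=0, ω_s=1
Stage 2: 32(1−ω_c) = −54(0−ω_c)  ⇒  86ω_c = 32  ⇒  ω_c = 16/43
  ⇒ ω_c²/ω_s² = 16/43
Coupling ω_s² = ω_c¹ ⇒ overall = 29/38 × 16/43 = 232/817

232/817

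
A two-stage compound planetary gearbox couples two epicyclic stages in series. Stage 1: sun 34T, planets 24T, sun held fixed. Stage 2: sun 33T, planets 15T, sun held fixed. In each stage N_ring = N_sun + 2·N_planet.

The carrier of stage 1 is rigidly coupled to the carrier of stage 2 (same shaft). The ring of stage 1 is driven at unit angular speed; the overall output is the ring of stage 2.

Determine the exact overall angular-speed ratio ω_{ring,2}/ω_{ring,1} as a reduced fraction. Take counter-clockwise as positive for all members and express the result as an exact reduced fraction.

Stage 1: N_ring = 34 + 2·24 = 82
Stage 1: 34(ω_s−ω_c) = −82(ω_r−ω_c),  ω_s=0, ω_r=1
Stage 1: 34(0−ω_c) = −82(1−ω_c)  ⇒  116ω_c = 82  ⇒  ω_c = 41/58
  ⇒ ω_c¹/ω_r¹ = 41/58
Stage 2: N_ring = 33 + 2·15 = 63
Stage 2: 33(ω_s−ω_c) = −63(ω_r−ω_c),  ω_s=0, ω_c=1
Stage 2: ω_r = 1 − (33/63)(0−1) = 32/21
  ⇒ ω_r²/ω_c² = 32/21
Coupling ω_c² = ω_c¹ ⇒ overall = 41/58 × 32/21 = 656/609

656/609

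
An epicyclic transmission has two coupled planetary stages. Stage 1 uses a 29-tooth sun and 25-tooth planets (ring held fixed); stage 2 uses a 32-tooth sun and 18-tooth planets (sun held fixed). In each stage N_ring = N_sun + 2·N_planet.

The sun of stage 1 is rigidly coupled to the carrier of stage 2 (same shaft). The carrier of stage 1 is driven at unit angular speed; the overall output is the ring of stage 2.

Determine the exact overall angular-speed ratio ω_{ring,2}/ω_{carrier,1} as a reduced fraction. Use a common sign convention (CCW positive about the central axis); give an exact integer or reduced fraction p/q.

2700/493

Stage 1: N_ring = 29 + 2·25 = 79
Stage 1: 29(ω_s−ω_c) = −79(ω_r−ω_c),  ω_r=0, ω_c=1
Stage 1: ω_s = 1 − (79/29)(0−1) = 108/29
  ⇒ ω_s¹/ω_c¹ = 108/29
Stage 2: N_ring = 32 + 2·18 = 68
Stage 2: 32(ω_s−ω_c) = −68(ω_r−ω_c),  ω_s=0, ω_c=1
Stage 2: ω_r = 1 − (32/68)(0−1) = 25/17
  ⇒ ω_r²/ω_c² = 25/17
Coupling ω_c² = ω_s¹ ⇒ overall = 108/29 × 25/17 = 2700/493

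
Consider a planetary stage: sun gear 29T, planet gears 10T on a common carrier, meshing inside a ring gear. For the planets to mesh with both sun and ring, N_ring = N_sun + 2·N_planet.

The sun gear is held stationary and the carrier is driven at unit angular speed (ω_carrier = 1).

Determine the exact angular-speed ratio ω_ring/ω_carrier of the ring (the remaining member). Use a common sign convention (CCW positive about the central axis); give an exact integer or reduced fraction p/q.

N_ring = 29 + 2·10 = 49
29(ω_s−ω_c) = −49(ω_r−ω_c),  ω_s=0, ω_c=1
ω_r = 1 − (29/49)(0−1) = 78/49
ω_r/ω_c = 78/49

78/49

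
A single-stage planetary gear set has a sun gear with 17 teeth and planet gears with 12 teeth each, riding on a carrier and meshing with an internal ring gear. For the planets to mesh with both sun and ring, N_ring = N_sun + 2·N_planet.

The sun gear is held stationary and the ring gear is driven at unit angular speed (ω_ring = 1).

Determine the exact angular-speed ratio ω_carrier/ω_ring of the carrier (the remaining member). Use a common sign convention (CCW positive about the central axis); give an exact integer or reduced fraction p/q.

N_ring = 17 + 2·12 = 41
17(ω_s−ω_c) = −41(ω_r−ω_c),  ω_s=0, ω_r=1
17(0−ω_c) = −41(1−ω_c)  ⇒  58ω_c = 41  ⇒  ω_c = 41/58
ω_c/ω_r = 41/58

41/58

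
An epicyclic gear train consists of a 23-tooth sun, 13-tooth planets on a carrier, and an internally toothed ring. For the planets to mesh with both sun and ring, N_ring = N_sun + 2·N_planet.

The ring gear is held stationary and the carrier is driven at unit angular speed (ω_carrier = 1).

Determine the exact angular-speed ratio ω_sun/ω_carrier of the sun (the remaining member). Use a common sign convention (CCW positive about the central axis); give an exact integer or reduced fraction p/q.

72/23

N_ring = 23 + 2·13 = 49
23(ω_s−ω_c) = −49(ω_r−ω_c),  ω_r=0, ω_c=1
ω_s = 1 − (49/23)(0−1) = 72/23
ω_s/ω_c = 72/23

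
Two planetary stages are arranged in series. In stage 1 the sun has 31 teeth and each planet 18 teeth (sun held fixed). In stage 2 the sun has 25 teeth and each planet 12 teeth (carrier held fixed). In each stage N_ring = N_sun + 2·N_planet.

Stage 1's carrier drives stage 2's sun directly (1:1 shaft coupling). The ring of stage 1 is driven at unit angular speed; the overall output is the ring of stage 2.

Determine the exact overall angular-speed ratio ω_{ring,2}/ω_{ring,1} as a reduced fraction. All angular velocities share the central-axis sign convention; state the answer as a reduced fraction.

-1675/4802

Stage 1: N_ring = 31 + 2·18 = 67
Stage 1: 31(ω_s−ω_c) = −67(ω_r−ω_c),  ω_s=0, ω_r=1
Stage 1: 31(0−ω_c) = −67(1−ω_c)  ⇒  98ω_c = 67  ⇒  ω_c = 67/98
  ⇒ ω_c¹/ω_r¹ = 67/98
Stage 2: N_ring = 25 + 2·12 = 49
Stage 2: 25(ω_s−ω_c) = −49(ω_r−ω_c),  ω_c=0, ω_s=1
Stage 2: ω_r = 0 − (25/49)(1−0) = -25/49
  ⇒ ω_r²/ω_s² = -25/49
Coupling ω_s² = ω_c¹ ⇒ overall = 67/98 × -25/49 = -1675/4802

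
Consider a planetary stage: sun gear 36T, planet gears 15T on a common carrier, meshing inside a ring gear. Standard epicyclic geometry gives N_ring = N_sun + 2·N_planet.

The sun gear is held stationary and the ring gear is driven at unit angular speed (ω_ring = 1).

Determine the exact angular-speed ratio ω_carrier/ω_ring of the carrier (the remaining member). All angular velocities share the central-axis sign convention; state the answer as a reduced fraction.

N_ring = 36 + 2·15 = 66
36(ω_s−ω_c) = −66(ω_r−ω_c),  ω_s=0, ω_r=1
36(0−ω_c) = −66(1−ω_c)  ⇒  102ω_c = 66  ⇒  ω_c = 11/17
ω_c/ω_r = 11/17

11/17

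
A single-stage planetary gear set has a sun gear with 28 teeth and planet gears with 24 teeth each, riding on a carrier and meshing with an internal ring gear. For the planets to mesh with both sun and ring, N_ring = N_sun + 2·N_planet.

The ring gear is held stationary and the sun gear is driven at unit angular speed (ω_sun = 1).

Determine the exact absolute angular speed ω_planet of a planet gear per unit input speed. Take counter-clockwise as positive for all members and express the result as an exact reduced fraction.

N_ring = 28 + 2·24 = 76
28(ω_s−ω_c) = −76(ω_r−ω_c),  ω_r=0, ω_s=1
28(1−ω_c) = −76(0−ω_c)  ⇒  104ω_c = 28  ⇒  ω_c = 7/26
sun–planet: 28·(1−7/26) = −24·(ω_p−ω_c)  ⇒  ω_p−ω_c = −(28/24)·(19/26) = -133/156
ω_p = 7/26 − 133/156 = -7/12

-7/12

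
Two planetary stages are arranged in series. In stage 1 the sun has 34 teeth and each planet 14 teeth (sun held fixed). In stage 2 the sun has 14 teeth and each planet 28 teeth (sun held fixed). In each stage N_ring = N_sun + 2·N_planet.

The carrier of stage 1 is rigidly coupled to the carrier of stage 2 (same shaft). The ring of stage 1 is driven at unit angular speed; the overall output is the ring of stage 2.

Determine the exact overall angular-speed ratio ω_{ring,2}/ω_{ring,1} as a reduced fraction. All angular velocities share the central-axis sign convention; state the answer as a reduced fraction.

Stage 1: N_ring = 34 + 2·14 = 62
Stage 1: 34(ω_s−ω_c) = −62(ω_r−ω_c),  ω_s=0, ω_r=1
Stage 1: 34(0−ω_c) = −62(1−ω_c)  ⇒  96ω_c = 62  ⇒  ω_c = 31/48
  ⇒ ω_c¹/ω_r¹ = 31/48
Stage 2: N_ring = 14 + 2·28 = 70
Stage 2: 14(ω_s−ω_c) = −70(ω_r−ω_c),  ω_s=0, ω_c=1
Stage 2: ω_r = 1 − (14/70)(0−1) = 6/5
  ⇒ ω_r²/ω_c² = 6/5
Coupling ω_c² = ω_c¹ ⇒ overall = 31/48 × 6/5 = 31/40

31/40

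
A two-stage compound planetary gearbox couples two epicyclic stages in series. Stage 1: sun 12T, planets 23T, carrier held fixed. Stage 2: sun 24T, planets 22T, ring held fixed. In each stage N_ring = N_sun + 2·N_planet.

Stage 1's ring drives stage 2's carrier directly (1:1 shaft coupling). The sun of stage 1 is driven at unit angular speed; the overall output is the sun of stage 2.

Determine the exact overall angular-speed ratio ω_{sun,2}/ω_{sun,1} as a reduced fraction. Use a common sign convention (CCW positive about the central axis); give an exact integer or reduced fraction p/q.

-23/29

Stage 1: N_ring = 12 + 2·23 = 58
Stage 1: 12(ω_s−ω_c) = −58(ω_r−ω_c),  ω_c=0, ω_s=1
Stage 1: ω_r = 0 − (12/58)(1−0) = -6/29
  ⇒ ω_r¹/ω_s¹ = -6/29
Stage 2: N_ring = 24 + 2·22 = 68
Stage 2: 24(ω_s−ω_c) = −68(ω_r−ω_c),  ω_r=0, ω_c=1
Stage 2: ω_s = 1 − (68/24)(0−1) = 23/6
  ⇒ ω_s²/ω_c² = 23/6
Coupling ω_c² = ω_r¹ ⇒ overall = -6/29 × 23/6 = -23/29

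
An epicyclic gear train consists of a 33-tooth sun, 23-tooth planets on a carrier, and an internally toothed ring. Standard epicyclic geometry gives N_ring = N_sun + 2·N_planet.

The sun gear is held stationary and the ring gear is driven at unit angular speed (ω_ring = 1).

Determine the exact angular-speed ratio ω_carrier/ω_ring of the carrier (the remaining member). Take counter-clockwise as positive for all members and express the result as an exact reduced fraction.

N_ring = 33 + 2·23 = 79
33(ω_s−ω_c) = −79(ω_r−ω_c),  ω_s=0, ω_r=1
33(0−ω_c) = −79(1−ω_c)  ⇒  112ω_c = 79  ⇒  ω_c = 79/112
ω_c/ω_r = 79/112

79/112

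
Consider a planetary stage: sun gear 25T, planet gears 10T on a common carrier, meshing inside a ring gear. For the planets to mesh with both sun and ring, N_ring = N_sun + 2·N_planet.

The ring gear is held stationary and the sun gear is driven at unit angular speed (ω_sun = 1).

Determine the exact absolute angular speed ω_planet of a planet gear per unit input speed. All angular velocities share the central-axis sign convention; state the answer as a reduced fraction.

N_ring = 25 + 2·10 = 45
25(ω_s−ω_c) = −45(ω_r−ω_c),  ω_r=0, ω_s=1
25(1−ω_c) = −45(0−ω_c)  ⇒  70ω_c = 25  ⇒  ω_c = 5/14
sun–planet: 25·(1−5/14) = −10·(ω_p−ω_c)  ⇒  ω_p−ω_c = −(25/10)·(9/14) = -45/28
ω_p = 5/14 − 45/28 = -5/4

-5/4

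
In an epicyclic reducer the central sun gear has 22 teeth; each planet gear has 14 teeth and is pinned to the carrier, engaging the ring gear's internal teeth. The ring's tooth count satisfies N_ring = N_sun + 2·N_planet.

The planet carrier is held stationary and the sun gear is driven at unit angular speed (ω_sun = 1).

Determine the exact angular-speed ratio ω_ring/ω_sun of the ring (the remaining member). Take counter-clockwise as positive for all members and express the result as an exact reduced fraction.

-11/25

N_ring = 22 + 2·14 = 50
22(ω_s−ω_c) = −50(ω_r−ω_c),  ω_c=0, ω_s=1
ω_r = 0 − (22/50)(1−0) = -11/25
ω_r/ω_s = -11/25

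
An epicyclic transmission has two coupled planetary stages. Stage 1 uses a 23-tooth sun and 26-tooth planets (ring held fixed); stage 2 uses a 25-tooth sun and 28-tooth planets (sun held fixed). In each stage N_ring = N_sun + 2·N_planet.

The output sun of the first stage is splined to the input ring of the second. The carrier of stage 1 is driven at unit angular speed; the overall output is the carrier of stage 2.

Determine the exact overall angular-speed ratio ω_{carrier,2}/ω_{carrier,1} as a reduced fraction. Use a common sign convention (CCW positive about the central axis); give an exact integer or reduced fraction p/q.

3969/1219

Stage 1: N_ring = 23 + 2·26 = 75
Stage 1: 23(ω_s−ω_c) = −75(ω_r−ω_c),  ω_r=0, ω_c=1
Stage 1: ω_s = 1 − (75/23)(0−1) = 98/23
  ⇒ ω_s¹/ω_c¹ = 98/23
Stage 2: N_ring = 25 + 2·28 = 81
Stage 2: 25(ω_s−ω_c) = −81(ω_r−ω_c),  ω_s=0, ω_r=1
Stage 2: 25(0−ω_c) = −81(1−ω_c)  ⇒  106ω_c = 81  ⇒  ω_c = 81/106
  ⇒ ω_c²/ω_r² = 81/106
Coupling ω_r² = ω_s¹ ⇒ overall = 98/23 × 81/106 = 3969/1219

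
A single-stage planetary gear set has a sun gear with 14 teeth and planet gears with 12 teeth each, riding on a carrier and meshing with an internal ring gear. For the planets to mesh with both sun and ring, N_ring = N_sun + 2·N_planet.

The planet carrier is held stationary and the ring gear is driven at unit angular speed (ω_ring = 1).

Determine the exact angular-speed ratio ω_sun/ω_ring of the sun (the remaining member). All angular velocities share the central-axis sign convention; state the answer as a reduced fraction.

-19/7

N_ring = 14 + 2·12 = 38
14(ω_s−ω_c) = −38(ω_r−ω_c),  ω_c=0, ω_r=1
ω_s = 0 − (38/14)(1−0) = -19/7
ω_s/ω_r = -19/7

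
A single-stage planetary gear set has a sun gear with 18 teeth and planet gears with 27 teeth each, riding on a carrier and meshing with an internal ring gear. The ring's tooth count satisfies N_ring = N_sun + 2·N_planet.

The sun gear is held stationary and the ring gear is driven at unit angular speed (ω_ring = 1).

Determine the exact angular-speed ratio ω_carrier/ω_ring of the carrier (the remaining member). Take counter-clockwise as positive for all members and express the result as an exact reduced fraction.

N_ring = 18 + 2·27 = 72
18(ω_s−ω_c) = −72(ω_r−ω_c),  ω_s=0, ω_r=1
18(0−ω_c) = −72(1−ω_c)  ⇒  90ω_c = 72  ⇒  ω_c = 4/5
ω_c/ω_r = 4/5

4/5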